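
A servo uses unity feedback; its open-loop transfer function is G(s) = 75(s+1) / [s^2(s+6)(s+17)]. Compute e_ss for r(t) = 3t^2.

The open loop has two poles at the origin → type 2 system.
K_a = lim_{s→0} s^2·G(s) = 75·1 / (6·17) = 25/34.
r(t) = 3t^2 gives R(s) = 6/s^3.
e_ss = 6/K_a = 6/(25/34) = 8.16.

8.16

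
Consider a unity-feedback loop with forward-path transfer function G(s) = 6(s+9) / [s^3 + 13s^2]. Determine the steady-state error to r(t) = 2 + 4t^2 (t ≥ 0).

52/27

Factoring s^2 from the denominator leaves a polynomial with constant term 13, so the system is type 2. Taking each input component in turn:
  • 2: tracked with zero error.
  • 4t^2: e_ss = 8/K_a with K_a=54/13 → 52/27.
Total e_ss = 52/27.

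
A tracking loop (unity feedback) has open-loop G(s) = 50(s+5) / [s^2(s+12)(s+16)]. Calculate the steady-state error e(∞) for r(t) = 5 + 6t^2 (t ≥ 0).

Two free integrators in G(s): this is a type 2 system. Treating each term separately:
  • 5: tracked with zero error.
  • 6t^2: e_ss = 12/K_a with K_a=125/96 → 9.216.
Total e_ss = 9.216.

9.216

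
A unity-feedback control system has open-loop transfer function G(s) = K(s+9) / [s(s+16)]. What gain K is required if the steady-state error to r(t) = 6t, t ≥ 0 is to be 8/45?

60

System type = 1 (one pole at s=0).
K_v = lim_{s→0} s·G(s) = K·9 / (16) = 0.5625·K.
e_ss = 6/K_v = 8/45 ⇒ K_v = 33.75 ⇒ K = 33.75/0.5625 = 60.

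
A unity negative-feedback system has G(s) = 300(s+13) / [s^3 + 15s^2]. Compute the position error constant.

infinity

K_p = lim_{s→0} G(s); with 2 poles at the origin the limit diverges, so K_p = ∞.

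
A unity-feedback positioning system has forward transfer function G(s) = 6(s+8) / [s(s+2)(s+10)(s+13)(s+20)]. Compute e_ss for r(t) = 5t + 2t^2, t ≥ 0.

infinity

G(s) has one factor of s in the denominator, so the system is type 1. Treating each term separately:
  • 5t: e_ss = 5/K_v with K_v=3/325 → 1625/3.
  • 2t^2: a type-1 system cannot track it, e_ss → ∞.
The unbounded component dominates.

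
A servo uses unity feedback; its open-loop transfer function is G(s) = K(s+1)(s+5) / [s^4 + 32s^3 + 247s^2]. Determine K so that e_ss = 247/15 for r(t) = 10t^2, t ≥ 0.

60

The denominator has no term below 247s^2 — 2 poles at s=0, type 2.
K_a = lim_{s→0} s^2·G(s) = K·1·5 / 247 = (5/247)·K.
e_ss = 20/K_a = 247/15 ⇒ K_a = 300/247 ⇒ K = (300/247)/(5/247) = 60.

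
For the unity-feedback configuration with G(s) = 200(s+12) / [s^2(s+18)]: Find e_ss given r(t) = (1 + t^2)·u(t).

System type = 2 (two poles at s=0). By superposition:
  • 1: tracked with zero error.
  • t^2: e_ss = 2/K_a with K_a=400/3 → 0.015.
Total e_ss = 0.015.

0.015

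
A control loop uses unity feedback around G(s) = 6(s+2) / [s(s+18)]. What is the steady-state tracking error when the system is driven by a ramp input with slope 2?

G(s) has one factor of s in the denominator, so the system is type 1.
K_v = lim_{s→0} s·G(s) = 6·2 / (18) = 2/3.
e_ss = 2/K_v = 2/(2/3) = 3.

3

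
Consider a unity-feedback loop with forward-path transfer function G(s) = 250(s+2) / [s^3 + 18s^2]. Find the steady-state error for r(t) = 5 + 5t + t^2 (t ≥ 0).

0.072

Lowest-order denominator term is 18s^2, so the open loop has 2 poles at the origin → type 2 system. By superposition:
  • 5: tracked with zero error.
  • 5t: tracked with zero error.
  • t^2: e_ss = 2/K_a with K_a=250/9 → 0.072.
Total e_ss = 0.072.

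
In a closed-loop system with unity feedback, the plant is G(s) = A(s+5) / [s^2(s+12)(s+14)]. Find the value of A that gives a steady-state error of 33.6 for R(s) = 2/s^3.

2

G(s) has two factors of s in the denominator, so the system is type 2.
K_a = lim_{s→0} s^2·G(s) = A·5 / (12·14) = (5/168)·A.
e_ss = 2/K_a = 33.6 ⇒ K_a = 5/84 ⇒ A = (5/84)/(5/168) = 2.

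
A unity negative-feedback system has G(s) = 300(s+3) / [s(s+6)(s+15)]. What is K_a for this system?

0

The open loop has one pole at the origin → type 1 system.
K_a = lim_{s→0} s^2·G(s) = 0 (the extra factor of s kills the finite limit).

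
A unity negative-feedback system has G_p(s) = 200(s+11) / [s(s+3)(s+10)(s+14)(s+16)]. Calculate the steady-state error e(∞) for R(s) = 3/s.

One free integrator in G_p(s): this is a type 1 system.
K_p = ∞ for a type-1 system; e_ss to a step is zero.

0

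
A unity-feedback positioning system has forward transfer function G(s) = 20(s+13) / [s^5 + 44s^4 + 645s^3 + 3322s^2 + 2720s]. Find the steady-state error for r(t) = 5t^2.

Factoring s from the denominator leaves a polynomial with constant term 2720, so the system is type 1.
For a type-1 system K_a = 0, so e_ss to a parabolic input is unbounded.

infinity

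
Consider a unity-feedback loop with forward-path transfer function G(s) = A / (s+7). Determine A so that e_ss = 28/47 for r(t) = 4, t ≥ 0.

No free integrators in G(s): this is a type 0 system.
K_p = lim_{s→0} G(s) = A / (7) = (1/7)·A.
e_ss = 4/(1 + K_p) = 28/47 ⇒ 1 + (1/7)·A = 47/7 ⇒ A = 40.

40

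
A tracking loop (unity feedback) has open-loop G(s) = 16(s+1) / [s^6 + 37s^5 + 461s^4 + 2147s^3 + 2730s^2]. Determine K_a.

Lowest-order denominator term is 2730s^2, so the open loop has 2 poles at the origin → type 2 system.
K_a = lim_{s→0} s^2·G(s) = 16·1 / 2730 = 8/1365.

8/1365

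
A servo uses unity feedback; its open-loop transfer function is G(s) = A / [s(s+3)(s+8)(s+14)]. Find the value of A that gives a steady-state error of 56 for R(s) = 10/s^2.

60

One free integrator in G(s): this is a type 1 system.
K_v = lim_{s→0} s·G(s) = A / (3·8·14) = (1/336)·A.
e_ss = 10/K_v = 56 ⇒ K_v = 5/28 ⇒ A = (5/28)/(1/336) = 60.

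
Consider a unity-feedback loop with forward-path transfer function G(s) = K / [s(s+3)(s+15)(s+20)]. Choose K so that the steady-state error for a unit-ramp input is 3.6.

One free integrator in G(s): this is a type 1 system.
K_v = lim_{s→0} s·G(s) = K / (3·15·20) = (1/900)·K.
e_ss = 1/K_v = 3.6 ⇒ K_v = 5/18 ⇒ K = (5/18)/(1/900) = 250.

250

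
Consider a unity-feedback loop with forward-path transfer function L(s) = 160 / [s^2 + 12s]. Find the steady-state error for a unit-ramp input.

0.075

Lowest-order denominator term is 12s, so the open loop has 1 pole at the origin → type 1 system.
K_v = lim_{s→0} s·L(s) = 160 / 12 = 40/3.
e_ss = 1/K_v = 1/(40/3) = 0.075.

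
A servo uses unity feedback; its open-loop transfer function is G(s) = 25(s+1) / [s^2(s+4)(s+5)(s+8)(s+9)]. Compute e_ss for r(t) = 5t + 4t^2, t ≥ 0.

G(s) has two factors of s in the denominator, so the system is type 2. Treating each term separately:
  • 5t: tracked with zero error.
  • 4t^2: e_ss = 8/K_a with K_a=5/288 → 460.8.
Total e_ss = 460.8.

460.8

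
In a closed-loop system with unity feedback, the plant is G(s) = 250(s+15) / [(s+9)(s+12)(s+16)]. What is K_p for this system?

The open loop has no poles at the origin → type 0 system.
K_p = lim_{s→0} G(s) = 250·15 / (9·12·16) = 625/288.

625/288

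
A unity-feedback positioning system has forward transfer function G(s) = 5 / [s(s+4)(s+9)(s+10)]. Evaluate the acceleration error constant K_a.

G(s) has one factor of s in the denominator, so the system is type 1.
K_a = lim_{s→0} s^2·G(s) = 0 (the extra factor of s kills the finite limit).

0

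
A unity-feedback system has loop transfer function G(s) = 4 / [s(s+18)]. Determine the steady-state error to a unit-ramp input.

The open loop has one pole at the origin → type 1 system.
K_v = lim_{s→0} s·G(s) = 4 / (18) = 2/9.
e_ss = 1/K_v = 1/(2/9) = 4.5.

4.5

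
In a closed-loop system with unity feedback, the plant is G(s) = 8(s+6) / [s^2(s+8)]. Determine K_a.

6

Two free integrators in G(s): this is a type 2 system.
K_a = lim_{s→0} s^2·G(s) = 8·6 / (8) = 6.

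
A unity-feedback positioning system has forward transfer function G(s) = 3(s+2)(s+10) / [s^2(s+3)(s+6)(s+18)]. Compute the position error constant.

K_p = lim_{s→0} G(s); with 2 poles at the origin the limit diverges, so K_p = ∞.

infinity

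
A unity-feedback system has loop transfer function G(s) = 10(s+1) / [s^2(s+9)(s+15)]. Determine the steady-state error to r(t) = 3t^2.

81

G(s) has two factors of s in the denominator, so the system is type 2.
K_a = lim_{s→0} s^2·G(s) = 10·1 / (9·15) = 2/27.
r(t) = 3t^2 gives R(s) = 6/s^3.
e_ss = 6/K_a = 6/(2/27) = 81.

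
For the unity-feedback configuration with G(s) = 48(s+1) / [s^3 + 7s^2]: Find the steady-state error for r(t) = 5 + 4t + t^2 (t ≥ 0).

Lowest-order denominator term is 7s^2, so the open loop has 2 poles at the origin → type 2 system. By superposition:
  • 5: tracked with zero error.
  • 4t: tracked with zero error.
  • t^2: e_ss = 2/K_a with K_a=48/7 → 7/24.
Total e_ss = 7/24.

7/24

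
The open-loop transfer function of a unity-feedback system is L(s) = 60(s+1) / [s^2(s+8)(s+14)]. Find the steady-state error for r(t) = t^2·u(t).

L(s) has two factors of s in the denominator, so the system is type 2.
K_a = lim_{s→0} s^2·L(s) = 60·1 / (8·14) = 15/28.
r(t) = t^2 gives R(s) = 2/s^3.
e_ss = 2/K_a = 2/(15/28) = 56/15.

56/15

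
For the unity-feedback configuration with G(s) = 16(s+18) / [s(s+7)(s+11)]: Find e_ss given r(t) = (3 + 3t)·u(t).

77/96

System type = 1 (one pole at s=0). By superposition:
  • 3: tracked with zero error.
  • 3t: e_ss = 3/K_v with K_v=288/77 → 77/96.
Total e_ss = 77/96.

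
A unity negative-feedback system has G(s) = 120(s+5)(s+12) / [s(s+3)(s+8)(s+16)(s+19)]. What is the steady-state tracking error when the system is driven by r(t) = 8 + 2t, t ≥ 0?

152/75

System type = 1 (one pole at s=0). Treating each term separately:
  • 8: tracked with zero error.
  • 2t: e_ss = 2/K_v with K_v=75/76 → 152/75.
Total e_ss = 152/75.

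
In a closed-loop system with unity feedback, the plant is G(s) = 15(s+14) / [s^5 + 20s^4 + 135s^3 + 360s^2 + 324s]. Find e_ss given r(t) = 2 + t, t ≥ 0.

Factoring s from the denominator leaves a polynomial with constant term 324, so the system is type 1. Treating each term separately:
  • 2: tracked with zero error.
  • t: e_ss = 1/K_v with K_v=35/54 → 54/35.
Total e_ss = 54/35.

54/35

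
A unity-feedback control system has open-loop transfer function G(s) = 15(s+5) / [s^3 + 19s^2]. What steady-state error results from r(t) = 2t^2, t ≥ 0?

Lowest-order denominator term is 19s^2, so the open loop has 2 poles at the origin → type 2 system.
K_a = lim_{s→0} s^2·G(s) = 15·5 / 19 = 75/19.
r(t) = 2t^2 gives R(s) = 4/s^3.
e_ss = 4/K_a = 4/(75/19) = 76/75.

76/75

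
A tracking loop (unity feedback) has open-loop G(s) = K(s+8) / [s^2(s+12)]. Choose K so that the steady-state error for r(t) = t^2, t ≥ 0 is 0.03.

The open loop has two poles at the origin → type 2 system.
K_a = lim_{s→0} s^2·G(s) = K·8 / (12) = (2/3)·K.
e_ss = 2/K_a = 0.03 ⇒ K_a = 200/3 ⇒ K = (200/3)/(2/3) = 100.

100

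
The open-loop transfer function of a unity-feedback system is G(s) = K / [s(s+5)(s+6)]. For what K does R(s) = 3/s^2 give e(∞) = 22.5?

G(s) has one factor of s in the denominator, so the system is type 1.
K_v = lim_{s→0} s·G(s) = K / (5·6) = (1/30)·K.
e_ss = 3/K_v = 22.5 ⇒ K_v = 2/15 ⇒ K = (2/15)/(1/30) = 4.

4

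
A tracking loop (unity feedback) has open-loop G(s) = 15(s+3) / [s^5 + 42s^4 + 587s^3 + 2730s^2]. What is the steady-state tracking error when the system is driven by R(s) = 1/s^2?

Factoring s^2 from the denominator leaves a polynomial with constant term 2730, so the system is type 2.
K_v = ∞ for a type-2 system; e_ss to a ramp is zero.

0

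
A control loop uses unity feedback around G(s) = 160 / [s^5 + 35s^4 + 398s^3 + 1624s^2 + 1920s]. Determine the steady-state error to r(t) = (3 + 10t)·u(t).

120

Factoring s from the denominator leaves a polynomial with constant term 1920, so the system is type 1. Treating each term separately:
  • 3: tracked with zero error.
  • 10t: e_ss = 10/K_v with K_v=1/12 → 120.
Total e_ss = 120.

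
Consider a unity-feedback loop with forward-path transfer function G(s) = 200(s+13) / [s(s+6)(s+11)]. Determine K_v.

1300/33

G(s) has one factor of s in the denominator, so the system is type 1.
K_v = lim_{s→0} s·G(s) = 200·13 / (6·11) = 1300/33.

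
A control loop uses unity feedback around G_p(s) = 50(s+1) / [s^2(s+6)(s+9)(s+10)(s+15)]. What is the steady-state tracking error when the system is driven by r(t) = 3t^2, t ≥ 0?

972

System type = 2 (two poles at s=0).
K_a = lim_{s→0} s^2·G_p(s) = 50·1 / (6·9·10·15) = 1/162.
r(t) = 3t^2 gives R(s) = 6/s^3.
e_ss = 6/K_a = 6/(1/162) = 972.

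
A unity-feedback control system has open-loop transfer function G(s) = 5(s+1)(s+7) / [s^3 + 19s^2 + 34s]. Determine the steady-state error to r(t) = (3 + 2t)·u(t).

68/35

Lowest-order denominator term is 34s, so the open loop has 1 pole at the origin → type 1 system. Treating each term separately:
  • 3: tracked with zero error.
  • 2t: e_ss = 2/K_v with K_v=35/34 → 68/35.
Total e_ss = 68/35.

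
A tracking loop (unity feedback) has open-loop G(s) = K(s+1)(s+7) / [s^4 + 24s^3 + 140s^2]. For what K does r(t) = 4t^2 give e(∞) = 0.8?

Factoring s^2 from the denominator leaves a polynomial with constant term 140, so the system is type 2.
K_a = lim_{s→0} s^2·G(s) = K·1·7 / 140 = 0.05·K.
e_ss = 8/K_a = 0.8 ⇒ K_a = 10 ⇒ K = 10/0.05 = 200.

200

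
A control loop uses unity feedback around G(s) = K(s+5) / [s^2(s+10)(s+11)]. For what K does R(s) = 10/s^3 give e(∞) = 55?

G(s) has two factors of s in the denominator, so the system is type 2.
K_a = lim_{s→0} s^2·G(s) = K·5 / (10·11) = (1/22)·K.
e_ss = 10/K_a = 55 ⇒ K_a = 2/11 ⇒ K = (2/11)/(1/22) = 4.

4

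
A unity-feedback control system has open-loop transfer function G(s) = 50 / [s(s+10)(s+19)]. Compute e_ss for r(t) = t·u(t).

One free integrator in G(s): this is a type 1 system.
K_v = lim_{s→0} s·G(s) = 50 / (10·19) = 5/19.
e_ss = 1/K_v = 1/(5/19) = 3.8.

3.8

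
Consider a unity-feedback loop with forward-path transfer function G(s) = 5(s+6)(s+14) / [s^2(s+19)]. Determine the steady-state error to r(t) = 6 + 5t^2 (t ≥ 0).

G(s) has two factors of s in the denominator, so the system is type 2. Treating each term separately:
  • 6: tracked with zero error.
  • 5t^2: e_ss = 10/K_a with K_a=420/19 → 19/42.
Total e_ss = 19/42.

19/42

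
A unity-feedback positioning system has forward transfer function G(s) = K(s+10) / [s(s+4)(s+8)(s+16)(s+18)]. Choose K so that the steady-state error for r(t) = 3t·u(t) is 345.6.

G(s) has one factor of s in the denominator, so the system is type 1.
K_v = lim_{s→0} s·G(s) = K·10 / (4·8·16·18) = (5/4608)·K.
e_ss = 3/K_v = 345.6 ⇒ K_v = 5/576 ⇒ K = (5/576)/(5/4608) = 8.

8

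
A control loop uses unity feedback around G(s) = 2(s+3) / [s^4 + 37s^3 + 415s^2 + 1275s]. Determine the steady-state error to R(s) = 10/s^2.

2125

Lowest-order denominator term is 1275s, so the open loop has 1 pole at the origin → type 1 system.
K_v = lim_{s→0} s·G(s) = 2·3 / 1275 = 2/425.
e_ss = 10/K_v = 10/(2/425) = 2125.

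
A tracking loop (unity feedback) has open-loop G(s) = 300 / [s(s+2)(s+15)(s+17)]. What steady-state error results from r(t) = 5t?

8.5

System type = 1 (one pole at s=0).
K_v = lim_{s→0} s·G(s) = 300 / (2·15·17) = 10/17.
e_ss = 5/K_v = 5/(10/17) = 8.5.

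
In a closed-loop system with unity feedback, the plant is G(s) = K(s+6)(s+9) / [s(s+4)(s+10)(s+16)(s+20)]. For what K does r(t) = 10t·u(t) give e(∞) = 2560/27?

G(s) has one factor of s in the denominator, so the system is type 1.
K_v = lim_{s→0} s·G(s) = K·6·9 / (4·10·16·20) = (27/6400)·K.
e_ss = 10/K_v = 2560/27 ⇒ K_v = 27/256 ⇒ K = (27/256)/(27/6400) = 25.

25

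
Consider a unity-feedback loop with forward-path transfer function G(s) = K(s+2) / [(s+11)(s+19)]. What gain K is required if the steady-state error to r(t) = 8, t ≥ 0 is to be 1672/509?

150

The open loop has no poles at the origin → type 0 system.
K_p = lim_{s→0} G(s) = K·2 / (11·19) = (2/209)·K.
e_ss = 8/(1 + K_p) = 1672/509 ⇒ 1 + (2/209)·K = 509/209 ⇒ K = 150.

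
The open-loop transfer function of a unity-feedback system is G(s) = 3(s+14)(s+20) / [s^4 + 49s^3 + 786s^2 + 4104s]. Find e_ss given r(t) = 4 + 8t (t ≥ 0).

1368/35

The denominator has no term below 4104s — 1 pole at s=0, type 1. Treating each term separately:
  • 4: tracked with zero error.
  • 8t: e_ss = 8/K_v with K_v=35/171 → 1368/35.
Total e_ss = 1368/35.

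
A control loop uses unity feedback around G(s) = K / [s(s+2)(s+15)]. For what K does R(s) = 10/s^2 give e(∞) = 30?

System type = 1 (one pole at s=0).
K_v = lim_{s→0} s·G(s) = K / (2·15) = (1/30)·K.
e_ss = 10/K_v = 30 ⇒ K_v = 1/3 ⇒ K = (1/3)/(1/30) = 10.

10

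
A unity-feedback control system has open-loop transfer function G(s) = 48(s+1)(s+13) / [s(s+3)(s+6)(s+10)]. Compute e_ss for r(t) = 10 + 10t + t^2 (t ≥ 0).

G(s) has one factor of s in the denominator, so the system is type 1. By superposition:
  • 10: tracked with zero error.
  • 10t: e_ss = 10/K_v with K_v=52/15 → 75/26.
  • t^2: a type-1 system cannot track it, e_ss → ∞.
The unbounded component dominates.

infinity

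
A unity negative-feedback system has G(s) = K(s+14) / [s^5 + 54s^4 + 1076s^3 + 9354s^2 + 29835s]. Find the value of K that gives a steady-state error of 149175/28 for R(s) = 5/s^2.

2

The denominator has no term below 29835s — 1 pole at s=0, type 1.
K_v = lim_{s→0} s·G(s) = K·14 / 29835 = (14/29835)·K.
e_ss = 5/K_v = 149175/28 ⇒ K_v = 28/29835 ⇒ K = (28/29835)/(14/29835) = 2.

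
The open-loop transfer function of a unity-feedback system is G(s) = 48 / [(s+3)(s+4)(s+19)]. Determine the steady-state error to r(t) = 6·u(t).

G(s) has no factors of s in the denominator, so the system is type 0.
K_p = lim_{s→0} G(s) = 48 / (3·4·19) = 4/19.
e_ss = 6/(1 + K_p) = 6/(23/19) = 114/23.

114/23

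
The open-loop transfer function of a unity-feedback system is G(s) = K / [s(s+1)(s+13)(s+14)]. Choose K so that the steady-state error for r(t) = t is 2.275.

80

One free integrator in G(s): this is a type 1 system.
K_v = lim_{s→0} s·G(s) = K / (1·13·14) = (1/182)·K.
e_ss = 1/K_v = 2.275 ⇒ K_v = 40/91 ⇒ K = (40/91)/(1/182) = 80.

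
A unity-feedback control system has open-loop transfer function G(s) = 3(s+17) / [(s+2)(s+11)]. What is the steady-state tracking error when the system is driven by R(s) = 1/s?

22/73

G(s) has no factors of s in the denominator, so the system is type 0.
K_p = lim_{s→0} G(s) = 3·17 / (2·11) = 51/22.
e_ss = 1/(1 + K_p) = 1/(73/22) = 22/73.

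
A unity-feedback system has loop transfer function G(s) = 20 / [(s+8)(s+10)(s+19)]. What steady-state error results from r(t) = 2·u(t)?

152/77

No free integrators in G(s): this is a type 0 system.
K_p = lim_{s→0} G(s) = 20 / (8·10·19) = 1/76.
e_ss = 2/(1 + K_p) = 2/(77/76) = 152/77.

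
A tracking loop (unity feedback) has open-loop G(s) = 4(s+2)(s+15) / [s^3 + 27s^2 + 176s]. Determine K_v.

15/22

Lowest-order denominator term is 176s, so the open loop has 1 pole at the origin → type 1 system.
K_v = lim_{s→0} s·G(s) = 4·2·15 / 176 = 15/22.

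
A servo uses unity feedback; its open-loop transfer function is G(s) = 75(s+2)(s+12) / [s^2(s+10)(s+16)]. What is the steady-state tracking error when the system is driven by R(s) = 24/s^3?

32/15

The open loop has two poles at the origin → type 2 system.
K_a = lim_{s→0} s^2·G(s) = 75·2·12 / (10·16) = 11.25.
r(t) = 12t^2 gives R(s) = 24/s^3.
e_ss = 24/K_a = 24/11.25 = 32/15.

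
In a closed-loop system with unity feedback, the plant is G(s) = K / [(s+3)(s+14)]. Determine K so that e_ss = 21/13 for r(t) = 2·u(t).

10

System type = 0 (no poles at s=0).
K_p = lim_{s→0} G(s) = K / (3·14) = (1/42)·K.
e_ss = 2/(1 + K_p) = 21/13 ⇒ 1 + (1/42)·K = 26/21 ⇒ K = 10.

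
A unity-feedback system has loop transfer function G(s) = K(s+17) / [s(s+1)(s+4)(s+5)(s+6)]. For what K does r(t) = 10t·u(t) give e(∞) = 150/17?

8

One free integrator in G(s): this is a type 1 system.
K_v = lim_{s→0} s·G(s) = K·17 / (1·4·5·6) = (17/120)·K.
e_ss = 10/K_v = 150/17 ⇒ K_v = 17/15 ⇒ K = (17/15)/(17/120) = 8.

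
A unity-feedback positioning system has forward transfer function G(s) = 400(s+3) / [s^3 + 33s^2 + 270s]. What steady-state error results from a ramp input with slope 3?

Factoring s from the denominator leaves a polynomial with constant term 270, so the system is type 1.
K_v = lim_{s→0} s·G(s) = 400·3 / 270 = 40/9.
e_ss = 3/K_v = 3/(40/9) = 0.675.

0.675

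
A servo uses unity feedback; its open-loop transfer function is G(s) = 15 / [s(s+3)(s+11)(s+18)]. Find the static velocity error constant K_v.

5/198

The open loop has one pole at the origin → type 1 system.
K_v = lim_{s→0} s·G(s) = 15 / (3·11·18) = 5/198.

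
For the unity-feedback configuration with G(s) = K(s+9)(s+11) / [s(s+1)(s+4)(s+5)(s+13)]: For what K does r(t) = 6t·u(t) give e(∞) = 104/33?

The open loop has one pole at the origin → type 1 system.
K_v = lim_{s→0} s·G(s) = K·9·11 / (1·4·5·13) = (99/260)·K.
e_ss = 6/K_v = 104/33 ⇒ K_v = 99/52 ⇒ K = (99/52)/(99/260) = 5.

5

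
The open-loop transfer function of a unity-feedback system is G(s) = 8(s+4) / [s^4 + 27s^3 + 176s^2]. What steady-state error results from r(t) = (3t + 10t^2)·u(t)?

Lowest-order denominator term is 176s^2, so the open loop has 2 poles at the origin → type 2 system. Treating each term separately:
  • 3t: tracked with zero error.
  • 10t^2: e_ss = 20/K_a with K_a=2/11 → 110.
Total e_ss = 110.

110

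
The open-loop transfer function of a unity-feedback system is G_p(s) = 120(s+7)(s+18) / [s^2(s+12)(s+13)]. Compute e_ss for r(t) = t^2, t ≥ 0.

13/630

G_p(s) has two factors of s in the denominator, so the system is type 2.
K_a = lim_{s→0} s^2·G_p(s) = 120·7·18 / (12·13) = 1260/13.
r(t) = t^2 gives R(s) = 2/s^3.
e_ss = 2/K_a = 2/(1260/13) = 13/630.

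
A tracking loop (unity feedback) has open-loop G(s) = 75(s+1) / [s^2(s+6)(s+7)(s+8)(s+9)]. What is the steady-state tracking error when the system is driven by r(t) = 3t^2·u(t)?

241.92

Two free integrators in G(s): this is a type 2 system.
K_a = lim_{s→0} s^2·G(s) = 75·1 / (6·7·8·9) = 25/1008.
r(t) = 3t^2 gives R(s) = 6/s^3.
e_ss = 6/K_a = 6/(25/1008) = 241.92.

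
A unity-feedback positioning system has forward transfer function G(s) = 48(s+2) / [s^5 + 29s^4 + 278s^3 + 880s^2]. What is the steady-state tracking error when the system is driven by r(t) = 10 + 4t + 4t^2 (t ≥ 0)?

Factoring s^2 from the denominator leaves a polynomial with constant term 880, so the system is type 2. Treating each term separately:
  • 10: tracked with zero error.
  • 4t: tracked with zero error.
  • 4t^2: e_ss = 8/K_a with K_a=6/55 → 220/3.
Total e_ss = 220/3.

220/3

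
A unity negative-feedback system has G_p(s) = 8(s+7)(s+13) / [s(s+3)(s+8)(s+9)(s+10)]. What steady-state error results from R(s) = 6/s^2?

G_p(s) has one factor of s in the denominator, so the system is type 1.
K_v = lim_{s→0} s·G_p(s) = 8·7·13 / (3·8·9·10) = 91/270.
e_ss = 6/K_v = 6/(91/270) = 1620/91.

1620/91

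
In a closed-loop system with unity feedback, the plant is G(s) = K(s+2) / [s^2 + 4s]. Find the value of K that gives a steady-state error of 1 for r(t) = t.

2

Factoring s from the denominator leaves a polynomial with constant term 4, so the system is type 1.
K_v = lim_{s→0} s·G(s) = K·2 / 4 = 0.5·K.
e_ss = 1/K_v = 1 ⇒ K_v = 1 ⇒ K = 1/0.5 = 2.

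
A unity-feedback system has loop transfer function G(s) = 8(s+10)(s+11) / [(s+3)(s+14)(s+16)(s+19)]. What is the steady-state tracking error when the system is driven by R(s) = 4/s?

3192/853

G(s) has no factors of s in the denominator, so the system is type 0.
K_p = lim_{s→0} G(s) = 8·10·11 / (3·14·16·19) = 55/798.
e_ss = 4/(1 + K_p) = 4/(853/798) = 3192/853.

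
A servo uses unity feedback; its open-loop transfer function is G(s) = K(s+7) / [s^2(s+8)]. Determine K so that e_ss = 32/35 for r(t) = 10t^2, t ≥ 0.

G(s) has two factors of s in the denominator, so the system is type 2.
K_a = lim_{s→0} s^2·G(s) = K·7 / (8) = 0.875·K.
e_ss = 20/K_a = 32/35 ⇒ K_a = 21.875 ⇒ K = 21.875/0.875 = 25.

25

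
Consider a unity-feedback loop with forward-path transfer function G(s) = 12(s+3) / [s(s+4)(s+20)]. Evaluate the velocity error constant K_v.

The open loop has one pole at the origin → type 1 system.
K_v = lim_{s→0} s·G(s) = 12·3 / (4·20) = 0.45.

0.45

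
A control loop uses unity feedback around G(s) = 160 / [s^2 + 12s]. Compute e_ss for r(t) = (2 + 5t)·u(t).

The denominator has no term below 12s — 1 pole at s=0, type 1. Taking each input component in turn:
  • 2: tracked with zero error.
  • 5t: e_ss = 5/K_v with K_v=40/3 → 0.375.
Total e_ss = 0.375.

0.375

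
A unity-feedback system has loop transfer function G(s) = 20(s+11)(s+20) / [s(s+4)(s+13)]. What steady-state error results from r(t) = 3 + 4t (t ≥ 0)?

One free integrator in G(s): this is a type 1 system. Treating each term separately:
  • 3: tracked with zero error.
  • 4t: e_ss = 4/K_v with K_v=1100/13 → 13/275.
Total e_ss = 13/275.

13/275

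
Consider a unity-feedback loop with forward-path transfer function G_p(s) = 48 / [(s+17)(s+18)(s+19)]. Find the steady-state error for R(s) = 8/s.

The open loop has no poles at the origin → type 0 system.
K_p = lim_{s→0} G_p(s) = 48 / (17·18·19) = 8/969.
e_ss = 8/(1 + K_p) = 8/(977/969) = 7752/977.

7752/977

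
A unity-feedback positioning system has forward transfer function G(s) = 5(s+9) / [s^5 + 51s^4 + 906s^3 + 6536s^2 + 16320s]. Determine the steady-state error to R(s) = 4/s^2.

4352/3

Lowest-order denominator term is 16320s, so the open loop has 1 pole at the origin → type 1 system.
K_v = lim_{s→0} s·G(s) = 5·9 / 16320 = 3/1088.
e_ss = 4/K_v = 4/(3/1088) = 4352/3.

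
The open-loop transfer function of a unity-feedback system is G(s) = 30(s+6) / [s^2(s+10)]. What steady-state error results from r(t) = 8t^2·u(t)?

System type = 2 (two poles at s=0).
K_a = lim_{s→0} s^2·G(s) = 30·6 / (10) = 18.
r(t) = 8t^2 gives R(s) = 16/s^3.
e_ss = 16/K_a = 16/18 = 8/9.

8/9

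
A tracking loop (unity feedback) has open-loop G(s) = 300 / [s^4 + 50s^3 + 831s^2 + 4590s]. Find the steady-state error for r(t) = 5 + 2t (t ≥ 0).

30.6

Lowest-order denominator term is 4590s, so the open loop has 1 pole at the origin → type 1 system. Treating each term separately:
  • 5: tracked with zero error.
  • 2t: e_ss = 2/K_v with K_v=10/153 → 30.6.
Total e_ss = 30.6.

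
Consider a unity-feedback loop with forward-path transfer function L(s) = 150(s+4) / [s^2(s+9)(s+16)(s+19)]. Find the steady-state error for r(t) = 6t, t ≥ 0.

Two free integrators in L(s): this is a type 2 system.
A type-2 system has K_v = ∞, so it tracks a ramp input with zero steady-state error.

0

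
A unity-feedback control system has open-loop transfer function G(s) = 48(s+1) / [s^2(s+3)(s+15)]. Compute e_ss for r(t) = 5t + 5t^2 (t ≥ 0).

9.375

Two free integrators in G(s): this is a type 2 system. By superposition:
  • 5t: tracked with zero error.
  • 5t^2: e_ss = 10/K_a with K_a=16/15 → 9.375.
Total e_ss = 9.375.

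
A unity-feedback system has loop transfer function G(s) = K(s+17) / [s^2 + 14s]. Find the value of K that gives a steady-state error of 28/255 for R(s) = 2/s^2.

15

Lowest-order denominator term is 14s, so the open loop has 1 pole at the origin → type 1 system.
K_v = lim_{s→0} s·G(s) = K·17 / 14 = (17/14)·K.
e_ss = 2/K_v = 28/255 ⇒ K_v = 255/14 ⇒ K = (255/14)/(17/14) = 15.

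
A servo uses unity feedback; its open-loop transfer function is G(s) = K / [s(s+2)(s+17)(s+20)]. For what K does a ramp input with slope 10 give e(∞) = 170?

G(s) has one factor of s in the denominator, so the system is type 1.
K_v = lim_{s→0} s·G(s) = K / (2·17·20) = (1/680)·K.
e_ss = 10/K_v = 170 ⇒ K_v = 1/17 ⇒ K = (1/17)/(1/680) = 40.

40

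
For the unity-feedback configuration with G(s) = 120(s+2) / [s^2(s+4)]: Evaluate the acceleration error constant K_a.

60

Two free integrators in G(s): this is a type 2 system.
K_a = lim_{s→0} s^2·G(s) = 120·2 / (4) = 60.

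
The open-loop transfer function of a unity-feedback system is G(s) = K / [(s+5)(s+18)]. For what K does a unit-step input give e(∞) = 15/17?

G(s) has no factors of s in the denominator, so the system is type 0.
K_p = lim_{s→0} G(s) = K / (5·18) = (1/90)·K.
e_ss = 1/(1 + K_p) = 15/17 ⇒ 1 + (1/90)·K = 17/15 ⇒ K = 12.

12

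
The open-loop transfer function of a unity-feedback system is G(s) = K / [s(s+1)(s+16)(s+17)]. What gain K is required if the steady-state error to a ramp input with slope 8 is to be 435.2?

System type = 1 (one pole at s=0).
K_v = lim_{s→0} s·G(s) = K / (1·16·17) = (1/272)·K.
e_ss = 8/K_v = 435.2 ⇒ K_v = 5/272 ⇒ K = (5/272)/(1/272) = 5.

5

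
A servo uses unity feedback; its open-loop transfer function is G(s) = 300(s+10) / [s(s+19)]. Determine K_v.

The open loop has one pole at the origin → type 1 system.
K_v = lim_{s→0} s·G(s) = 300·10 / (19) = 3000/19.

3000/19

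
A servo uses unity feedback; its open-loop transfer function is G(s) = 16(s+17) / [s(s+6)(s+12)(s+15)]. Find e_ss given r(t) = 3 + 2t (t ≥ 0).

135/17

One free integrator in G(s): this is a type 1 system. By superposition:
  • 3: tracked with zero error.
  • 2t: e_ss = 2/K_v with K_v=34/135 → 135/17.
Total e_ss = 135/17.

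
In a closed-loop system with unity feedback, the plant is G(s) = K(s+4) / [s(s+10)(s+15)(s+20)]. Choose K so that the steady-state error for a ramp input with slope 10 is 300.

System type = 1 (one pole at s=0).
K_v = lim_{s→0} s·G(s) = K·4 / (10·15·20) = (1/750)·K.
e_ss = 10/K_v = 300 ⇒ K_v = 1/30 ⇒ K = (1/30)/(1/750) = 25.

25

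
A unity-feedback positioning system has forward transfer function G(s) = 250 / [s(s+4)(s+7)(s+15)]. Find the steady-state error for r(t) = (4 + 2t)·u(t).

3.36

System type = 1 (one pole at s=0). Taking each input component in turn:
  • 4: tracked with zero error.
  • 2t: e_ss = 2/K_v with K_v=25/42 → 3.36.
Total e_ss = 3.36.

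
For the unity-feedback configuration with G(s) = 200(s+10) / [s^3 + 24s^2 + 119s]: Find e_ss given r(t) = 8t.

Factoring s from the denominator leaves a polynomial with constant term 119, so the system is type 1.
K_v = lim_{s→0} s·G(s) = 200·10 / 119 = 2000/119.
e_ss = 8/K_v = 8/(2000/119) = 0.476.

0.476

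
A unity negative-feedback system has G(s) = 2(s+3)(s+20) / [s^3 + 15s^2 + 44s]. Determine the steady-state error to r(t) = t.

11/30

Lowest-order denominator term is 44s, so the open loop has 1 pole at the origin → type 1 system.
K_v = lim_{s→0} s·G(s) = 2·3·20 / 44 = 30/11.
e_ss = 1/K_v = 1/(30/11) = 11/30.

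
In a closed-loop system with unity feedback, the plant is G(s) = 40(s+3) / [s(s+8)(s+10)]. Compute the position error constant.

K_p = lim_{s→0} G(s); with 1 pole at the origin the limit diverges, so K_p = ∞.

infinity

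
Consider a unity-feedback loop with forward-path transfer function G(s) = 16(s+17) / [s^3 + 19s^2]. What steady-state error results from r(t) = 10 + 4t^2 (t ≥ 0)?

The denominator has no term below 19s^2 — 2 poles at s=0, type 2. By superposition:
  • 10: tracked with zero error.
  • 4t^2: e_ss = 8/K_a with K_a=272/19 → 19/34.
Total e_ss = 19/34.

19/34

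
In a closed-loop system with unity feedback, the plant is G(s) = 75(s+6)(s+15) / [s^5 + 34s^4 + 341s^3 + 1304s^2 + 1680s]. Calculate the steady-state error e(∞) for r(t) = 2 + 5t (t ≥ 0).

56/45

The denominator has no term below 1680s — 1 pole at s=0, type 1. By superposition:
  • 2: tracked with zero error.
  • 5t: e_ss = 5/K_v with K_v=225/56 → 56/45.
Total e_ss = 56/45.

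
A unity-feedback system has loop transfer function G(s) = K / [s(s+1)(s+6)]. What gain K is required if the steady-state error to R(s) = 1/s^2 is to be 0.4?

The open loop has one pole at the origin → type 1 system.
K_v = lim_{s→0} s·G(s) = K / (1·6) = (1/6)·K.
e_ss = 1/K_v = 0.4 ⇒ K_v = 2.5 ⇒ K = 2.5/(1/6) = 15.

15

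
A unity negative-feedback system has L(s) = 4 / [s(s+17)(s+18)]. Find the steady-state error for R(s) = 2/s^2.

153

One free integrator in L(s): this is a type 1 system.
K_v = lim_{s→0} s·L(s) = 4 / (17·18) = 2/153.
e_ss = 2/K_v = 2/(2/153) = 153.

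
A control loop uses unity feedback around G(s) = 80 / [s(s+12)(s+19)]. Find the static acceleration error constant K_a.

One free integrator in G(s): this is a type 1 system.
K_a = lim_{s→0} s^2·G(s) = 0 (the extra factor of s kills the finite limit).

0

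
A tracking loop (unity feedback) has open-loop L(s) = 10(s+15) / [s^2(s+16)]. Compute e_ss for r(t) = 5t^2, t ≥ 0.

L(s) has two factors of s in the denominator, so the system is type 2.
K_a = lim_{s→0} s^2·L(s) = 10·15 / (16) = 9.375.
r(t) = 5t^2 gives R(s) = 10/s^3.
e_ss = 10/K_a = 10/9.375 = 16/15.

16/15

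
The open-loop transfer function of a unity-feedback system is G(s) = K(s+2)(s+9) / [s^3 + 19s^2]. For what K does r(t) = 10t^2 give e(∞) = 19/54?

Factoring s^2 from the denominator leaves a polynomial with constant term 19, so the system is type 2.
K_a = lim_{s→0} s^2·G(s) = K·2·9 / 19 = (18/19)·K.
e_ss = 20/K_a = 19/54 ⇒ K_a = 1080/19 ⇒ K = (1080/19)/(18/19) = 60.

60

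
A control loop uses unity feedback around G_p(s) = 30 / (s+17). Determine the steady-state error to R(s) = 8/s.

G_p(s) has no factors of s in the denominator, so the system is type 0.
K_p = lim_{s→0} G_p(s) = 30 / (17) = 30/17.
e_ss = 8/(1 + K_p) = 8/(47/17) = 136/47.

136/47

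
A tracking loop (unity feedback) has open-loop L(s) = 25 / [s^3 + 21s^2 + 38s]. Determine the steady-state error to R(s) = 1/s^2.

Factoring s from the denominator leaves a polynomial with constant term 38, so the system is type 1.
K_v = lim_{s→0} s·L(s) = 25 / 38 = 25/38.
e_ss = 1/K_v = 1/(25/38) = 1.52.

1.52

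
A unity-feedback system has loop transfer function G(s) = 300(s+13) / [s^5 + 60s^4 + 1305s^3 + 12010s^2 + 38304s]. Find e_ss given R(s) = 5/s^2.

Factoring s from the denominator leaves a polynomial with constant term 38304, so the system is type 1.
K_v = lim_{s→0} s·G(s) = 300·13 / 38304 = 325/3192.
e_ss = 5/K_v = 5/(325/3192) = 3192/65.

3192/65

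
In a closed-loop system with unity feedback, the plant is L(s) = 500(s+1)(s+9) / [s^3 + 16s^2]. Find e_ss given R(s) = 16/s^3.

Factoring s^2 from the denominator leaves a polynomial with constant term 16, so the system is type 2.
K_a = lim_{s→0} s^2·L(s) = 500·1·9 / 16 = 281.25.
r(t) = 8t^2 gives R(s) = 16/s^3.
e_ss = 16/K_a = 16/281.25 = 64/1125.

64/1125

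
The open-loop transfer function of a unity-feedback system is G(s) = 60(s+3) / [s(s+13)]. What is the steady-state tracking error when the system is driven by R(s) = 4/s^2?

System type = 1 (one pole at s=0).
K_v = lim_{s→0} s·G(s) = 60·3 / (13) = 180/13.
e_ss = 4/K_v = 4/(180/13) = 13/45.

13/45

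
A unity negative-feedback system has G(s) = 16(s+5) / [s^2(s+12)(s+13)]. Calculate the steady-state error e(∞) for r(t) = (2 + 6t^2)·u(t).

System type = 2 (two poles at s=0). By superposition:
  • 2: tracked with zero error.
  • 6t^2: e_ss = 12/K_a with K_a=20/39 → 23.4.
Total e_ss = 23.4.

23.4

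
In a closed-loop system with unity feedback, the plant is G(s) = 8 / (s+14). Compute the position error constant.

G(s) has no factors of s in the denominator, so the system is type 0.
K_p = lim_{s→0} G(s) = 8 / (14) = 4/7.

4/7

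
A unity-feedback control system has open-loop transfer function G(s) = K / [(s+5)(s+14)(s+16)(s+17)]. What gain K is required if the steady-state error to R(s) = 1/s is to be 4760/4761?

System type = 0 (no poles at s=0).
K_p = lim_{s→0} G(s) = K / (5·14·16·17) = (1/19040)·K.
e_ss = 1/(1 + K_p) = 4760/4761 ⇒ 1 + (1/19040)·K = 4761/4760 ⇒ K = 4.

4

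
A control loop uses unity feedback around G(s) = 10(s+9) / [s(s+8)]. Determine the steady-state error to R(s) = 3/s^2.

4/15

One free integrator in G(s): this is a type 1 system.
K_v = lim_{s→0} s·G(s) = 10·9 / (8) = 11.25.
e_ss = 3/K_v = 3/11.25 = 4/15.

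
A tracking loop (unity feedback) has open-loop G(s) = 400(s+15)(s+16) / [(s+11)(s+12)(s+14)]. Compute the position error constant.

System type = 0 (no poles at s=0).
K_p = lim_{s→0} G(s) = 400·15·16 / (11·12·14) = 4000/77.

4000/77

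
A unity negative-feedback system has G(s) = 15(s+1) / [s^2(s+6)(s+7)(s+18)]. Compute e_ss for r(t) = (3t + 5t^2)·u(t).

504

The open loop has two poles at the origin → type 2 system. By superposition:
  • 3t: tracked with zero error.
  • 5t^2: e_ss = 10/K_a with K_a=5/252 → 504.
Total e_ss = 504.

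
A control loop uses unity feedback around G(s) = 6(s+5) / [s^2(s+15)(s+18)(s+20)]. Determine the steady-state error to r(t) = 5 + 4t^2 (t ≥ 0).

G(s) has two factors of s in the denominator, so the system is type 2. Taking each input component in turn:
  • 5: tracked with zero error.
  • 4t^2: e_ss = 8/K_a with K_a=1/180 → 1440.
Total e_ss = 1440.

1440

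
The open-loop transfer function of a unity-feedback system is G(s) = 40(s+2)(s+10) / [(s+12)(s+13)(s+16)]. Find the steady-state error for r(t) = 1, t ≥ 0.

The open loop has no poles at the origin → type 0 system.
K_p = lim_{s→0} G(s) = 40·2·10 / (12·13·16) = 25/78.
e_ss = 1/(1 + K_p) = 1/(103/78) = 78/103.

78/103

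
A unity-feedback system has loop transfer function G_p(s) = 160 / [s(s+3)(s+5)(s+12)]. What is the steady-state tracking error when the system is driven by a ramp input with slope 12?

13.5

One free integrator in G_p(s): this is a type 1 system.
K_v = lim_{s→0} s·G_p(s) = 160 / (3·5·12) = 8/9.
e_ss = 12/K_v = 12/(8/9) = 13.5.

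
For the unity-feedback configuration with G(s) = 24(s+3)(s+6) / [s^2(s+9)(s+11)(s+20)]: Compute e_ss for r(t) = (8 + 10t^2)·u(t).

The open loop has two poles at the origin → type 2 system. Taking each input component in turn:
  • 8: tracked with zero error.
  • 10t^2: e_ss = 20/K_a with K_a=12/55 → 275/3.
Total e_ss = 275/3.

275/3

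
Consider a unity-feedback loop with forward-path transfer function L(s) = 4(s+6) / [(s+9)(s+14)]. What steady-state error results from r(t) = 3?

2.52

System type = 0 (no poles at s=0).
K_p = lim_{s→0} L(s) = 4·6 / (9·14) = 4/21.
e_ss = 3/(1 + K_p) = 3/(25/21) = 2.52.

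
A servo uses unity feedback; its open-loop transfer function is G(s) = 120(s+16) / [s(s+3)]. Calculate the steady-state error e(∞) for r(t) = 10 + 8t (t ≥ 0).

0.0125

G(s) has one factor of s in the denominator, so the system is type 1. By superposition:
  • 10: tracked with zero error.
  • 8t: e_ss = 8/K_v with K_v=640 → 0.0125.
Total e_ss = 0.0125.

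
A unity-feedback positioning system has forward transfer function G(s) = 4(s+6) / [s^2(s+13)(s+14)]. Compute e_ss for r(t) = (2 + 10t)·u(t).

0

System type = 2 (two poles at s=0). Treating each term separately:
  • 2: tracked with zero error.
  • 10t: tracked with zero error.
Total e_ss = 0.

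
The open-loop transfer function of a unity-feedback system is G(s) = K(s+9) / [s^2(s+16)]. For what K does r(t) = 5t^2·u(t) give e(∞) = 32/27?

Two free integrators in G(s): this is a type 2 system.
K_a = lim_{s→0} s^2·G(s) = K·9 / (16) = 0.5625·K.
e_ss = 10/K_a = 32/27 ⇒ K_a = 8.4375 ⇒ K = 8.4375/0.5625 = 15.

15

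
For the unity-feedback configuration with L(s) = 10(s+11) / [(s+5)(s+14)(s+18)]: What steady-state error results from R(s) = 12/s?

1512/137

System type = 0 (no poles at s=0).
K_p = lim_{s→0} L(s) = 10·11 / (5·14·18) = 11/126.
e_ss = 12/(1 + K_p) = 12/(137/126) = 1512/137.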